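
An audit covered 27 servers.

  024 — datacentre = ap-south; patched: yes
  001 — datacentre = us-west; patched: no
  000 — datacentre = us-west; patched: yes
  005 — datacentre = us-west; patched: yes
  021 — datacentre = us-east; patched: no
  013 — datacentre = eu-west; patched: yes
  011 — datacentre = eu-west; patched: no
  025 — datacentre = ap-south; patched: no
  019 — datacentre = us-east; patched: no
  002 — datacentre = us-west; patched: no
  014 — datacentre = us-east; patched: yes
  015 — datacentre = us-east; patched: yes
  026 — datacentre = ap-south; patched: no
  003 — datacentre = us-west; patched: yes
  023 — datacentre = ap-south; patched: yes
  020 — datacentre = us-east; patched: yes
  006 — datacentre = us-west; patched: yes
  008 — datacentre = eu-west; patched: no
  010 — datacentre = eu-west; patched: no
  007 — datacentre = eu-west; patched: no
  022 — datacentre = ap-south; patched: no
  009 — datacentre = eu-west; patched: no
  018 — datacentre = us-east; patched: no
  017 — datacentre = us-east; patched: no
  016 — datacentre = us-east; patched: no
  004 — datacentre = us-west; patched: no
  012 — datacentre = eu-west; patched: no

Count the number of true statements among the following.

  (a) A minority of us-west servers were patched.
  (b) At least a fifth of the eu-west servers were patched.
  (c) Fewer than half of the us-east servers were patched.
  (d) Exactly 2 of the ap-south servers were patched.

(a) us-west: |A| = 7, |A ∩ B| = 4; needs |A ∩ B| < |A ∖ B| — false.
(b) eu-west: |A| = 7, |A ∩ B| = 1; needs |A ∩ B| / |A| ≥ 1/5 — false.
(c) us-east: |A| = 8, |A ∩ B| = 3; needs |A ∩ B| < |A ∖ B| — true.
(d) ap-south: |A| = 5, |A ∩ B| = 2; needs |A ∩ B| = 2 — true.

2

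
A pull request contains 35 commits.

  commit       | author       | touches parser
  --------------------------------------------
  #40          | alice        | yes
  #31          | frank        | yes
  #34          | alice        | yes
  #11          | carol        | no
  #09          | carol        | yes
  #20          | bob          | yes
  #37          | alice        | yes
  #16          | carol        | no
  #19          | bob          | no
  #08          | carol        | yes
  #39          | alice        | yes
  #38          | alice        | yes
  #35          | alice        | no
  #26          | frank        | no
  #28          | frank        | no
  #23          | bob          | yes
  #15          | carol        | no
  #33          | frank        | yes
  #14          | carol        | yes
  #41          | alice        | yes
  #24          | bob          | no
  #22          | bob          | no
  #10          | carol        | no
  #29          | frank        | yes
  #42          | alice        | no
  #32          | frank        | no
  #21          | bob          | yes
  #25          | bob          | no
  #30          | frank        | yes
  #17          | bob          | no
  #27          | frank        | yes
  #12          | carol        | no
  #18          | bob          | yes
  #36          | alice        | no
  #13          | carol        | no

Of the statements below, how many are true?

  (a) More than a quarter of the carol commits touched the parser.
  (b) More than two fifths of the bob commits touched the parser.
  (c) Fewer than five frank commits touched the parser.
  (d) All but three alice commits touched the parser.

(a) carol: |A| = 9, |A ∩ B| = 3; needs |A ∩ B| / |A| > 1/4 — true.
(b) bob: |A| = 9, |A ∩ B| = 4; needs |A ∩ B| / |A| > 2/5 — true.
(c) frank: |A| = 8, |A ∩ B| = 5; needs |A ∩ B| < 5 — false.
(d) alice: |A| = 9, |A ∩ B| = 6; needs |A ∖ B| = 3 — true.

3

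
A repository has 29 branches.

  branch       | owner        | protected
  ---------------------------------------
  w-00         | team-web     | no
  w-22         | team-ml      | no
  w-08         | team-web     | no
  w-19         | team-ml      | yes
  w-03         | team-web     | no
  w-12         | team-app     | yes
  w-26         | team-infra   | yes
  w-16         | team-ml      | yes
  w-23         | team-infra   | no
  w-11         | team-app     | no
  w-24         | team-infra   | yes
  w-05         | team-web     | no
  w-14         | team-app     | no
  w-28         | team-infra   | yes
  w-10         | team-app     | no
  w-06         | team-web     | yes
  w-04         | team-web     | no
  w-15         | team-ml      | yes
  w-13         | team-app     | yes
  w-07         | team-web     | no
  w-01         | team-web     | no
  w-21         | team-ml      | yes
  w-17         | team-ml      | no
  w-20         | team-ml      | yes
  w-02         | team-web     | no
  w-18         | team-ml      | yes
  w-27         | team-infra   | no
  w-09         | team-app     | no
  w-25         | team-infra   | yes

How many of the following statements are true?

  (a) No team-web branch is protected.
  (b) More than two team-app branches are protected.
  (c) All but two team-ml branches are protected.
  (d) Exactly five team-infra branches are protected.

(a) team-web: |A| = 9, |A ∩ B| = 1; needs A ∩ B = ∅ (|A ∩ B| = 0) — false.
(b) team-app: |A| = 6, |A ∩ B| = 2; needs |A ∩ B| > 2 — false.
(c) team-ml: |A| = 8, |A ∩ B| = 6; needs |A ∖ B| = 2 — true.
(d) team-infra: |A| = 6, |A ∩ B| = 4; needs |A ∩ B| = 5 — false.

1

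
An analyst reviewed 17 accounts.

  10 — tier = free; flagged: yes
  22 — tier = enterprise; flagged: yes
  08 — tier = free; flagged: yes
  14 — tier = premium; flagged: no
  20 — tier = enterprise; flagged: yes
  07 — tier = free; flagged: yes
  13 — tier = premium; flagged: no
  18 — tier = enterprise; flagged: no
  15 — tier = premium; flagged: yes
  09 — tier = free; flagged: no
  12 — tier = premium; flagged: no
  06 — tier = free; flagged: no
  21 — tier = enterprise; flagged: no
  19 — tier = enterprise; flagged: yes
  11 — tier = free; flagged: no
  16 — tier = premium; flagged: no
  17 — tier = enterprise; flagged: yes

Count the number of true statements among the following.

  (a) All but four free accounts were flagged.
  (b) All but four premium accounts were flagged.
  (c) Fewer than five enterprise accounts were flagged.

(a) free: |A| = 6, |A ∩ B| = 3; needs |A ∖ B| = 4 — false.
(b) premium: |A| = 5, |A ∩ B| = 1; needs |A ∖ B| = 4 — true.
(c) enterprise: |A| = 6, |A ∩ B| = 4; needs |A ∩ B| < 5 — true.

2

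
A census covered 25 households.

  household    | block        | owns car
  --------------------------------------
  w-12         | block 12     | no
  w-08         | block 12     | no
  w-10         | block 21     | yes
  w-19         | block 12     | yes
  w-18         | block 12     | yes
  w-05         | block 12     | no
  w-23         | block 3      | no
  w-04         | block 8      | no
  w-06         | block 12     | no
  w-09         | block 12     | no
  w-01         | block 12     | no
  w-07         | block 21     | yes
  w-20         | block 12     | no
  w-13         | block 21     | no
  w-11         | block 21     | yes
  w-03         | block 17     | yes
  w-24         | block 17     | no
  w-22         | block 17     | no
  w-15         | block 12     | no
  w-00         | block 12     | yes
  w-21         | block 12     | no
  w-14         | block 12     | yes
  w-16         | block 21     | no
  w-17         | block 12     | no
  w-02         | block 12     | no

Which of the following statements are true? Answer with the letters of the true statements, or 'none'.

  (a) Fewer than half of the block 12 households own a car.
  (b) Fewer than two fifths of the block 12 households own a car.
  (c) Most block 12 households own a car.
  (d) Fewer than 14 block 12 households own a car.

|A| = 15, |A ∩ B| = 4, |A ∖ B| = 11.
(a) |A ∩ B| < |A ∖ B|: holds.
(b) |A ∩ B| / |A| < 2/5: holds.
(c) |A ∩ B| > |A ∖ B|: fails.
(d) |A ∩ B| < 14: holds.

(a), (b), (d)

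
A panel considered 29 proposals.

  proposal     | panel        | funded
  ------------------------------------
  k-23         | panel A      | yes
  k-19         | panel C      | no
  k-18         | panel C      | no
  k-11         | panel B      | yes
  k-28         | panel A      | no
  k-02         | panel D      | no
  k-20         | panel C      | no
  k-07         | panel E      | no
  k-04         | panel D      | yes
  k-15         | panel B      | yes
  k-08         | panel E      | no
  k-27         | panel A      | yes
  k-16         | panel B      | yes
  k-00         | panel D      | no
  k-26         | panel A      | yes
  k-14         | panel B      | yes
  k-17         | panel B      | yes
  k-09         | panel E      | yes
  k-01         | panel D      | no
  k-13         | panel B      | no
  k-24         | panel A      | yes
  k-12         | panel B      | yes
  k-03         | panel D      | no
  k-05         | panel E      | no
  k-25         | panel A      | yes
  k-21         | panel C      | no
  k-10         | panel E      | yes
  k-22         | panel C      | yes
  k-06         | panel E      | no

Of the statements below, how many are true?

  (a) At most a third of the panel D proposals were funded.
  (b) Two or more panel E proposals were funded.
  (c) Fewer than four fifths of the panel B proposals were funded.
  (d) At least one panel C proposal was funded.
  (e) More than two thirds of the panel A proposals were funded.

(a) panel D: |A| = 5, |A ∩ B| = 1; needs |A ∩ B| / |A| ≤ 1/3 — true.
(b) panel E: |A| = 6, |A ∩ B| = 2; needs |A ∩ B| ≥ 2 — true.
(c) panel B: |A| = 7, |A ∩ B| = 6; needs |A ∩ B| / |A| < 4/5 — false.
(d) panel C: |A| = 5, |A ∩ B| = 1; needs A ∩ B ≠ ∅ (|A ∩ B| ≥ 1) — true.
(e) panel A: |A| = 6, |A ∩ B| = 5; needs |A ∩ B| / |A| > 2/3 — true.

4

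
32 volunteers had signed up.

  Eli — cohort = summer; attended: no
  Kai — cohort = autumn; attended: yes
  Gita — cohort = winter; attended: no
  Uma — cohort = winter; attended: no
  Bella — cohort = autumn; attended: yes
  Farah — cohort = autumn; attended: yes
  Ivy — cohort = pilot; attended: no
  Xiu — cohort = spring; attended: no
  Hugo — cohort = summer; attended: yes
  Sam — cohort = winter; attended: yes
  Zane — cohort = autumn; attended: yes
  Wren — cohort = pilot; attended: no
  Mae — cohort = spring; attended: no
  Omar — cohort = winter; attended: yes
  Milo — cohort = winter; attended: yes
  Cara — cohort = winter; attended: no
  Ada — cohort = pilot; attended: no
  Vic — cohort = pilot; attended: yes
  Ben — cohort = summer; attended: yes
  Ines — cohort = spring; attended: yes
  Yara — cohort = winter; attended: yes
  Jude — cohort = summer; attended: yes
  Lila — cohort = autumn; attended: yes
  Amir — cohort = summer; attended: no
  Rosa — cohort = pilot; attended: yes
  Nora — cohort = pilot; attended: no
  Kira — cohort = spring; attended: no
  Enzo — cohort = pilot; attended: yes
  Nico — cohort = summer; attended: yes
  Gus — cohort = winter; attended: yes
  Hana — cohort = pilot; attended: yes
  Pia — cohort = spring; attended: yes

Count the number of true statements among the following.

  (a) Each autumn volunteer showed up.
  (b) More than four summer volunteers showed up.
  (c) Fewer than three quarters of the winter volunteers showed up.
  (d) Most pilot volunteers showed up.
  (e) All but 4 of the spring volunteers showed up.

(a) autumn: |A| = 5, |A ∩ B| = 5; needs A ⊆ B, i.e. every element of A is in B (|A ∖ B| = 0) — true.
(b) summer: |A| = 6, |A ∩ B| = 4; needs |A ∩ B| > 4 — false.
(c) winter: |A| = 8, |A ∩ B| = 5; needs |A ∩ B| / |A| < 3/4 — true.
(d) pilot: |A| = 8, |A ∩ B| = 4; needs |A ∩ B| > |A ∖ B| — false.
(e) spring: |A| = 5, |A ∩ B| = 2; needs |A ∖ B| = 4 — false.

2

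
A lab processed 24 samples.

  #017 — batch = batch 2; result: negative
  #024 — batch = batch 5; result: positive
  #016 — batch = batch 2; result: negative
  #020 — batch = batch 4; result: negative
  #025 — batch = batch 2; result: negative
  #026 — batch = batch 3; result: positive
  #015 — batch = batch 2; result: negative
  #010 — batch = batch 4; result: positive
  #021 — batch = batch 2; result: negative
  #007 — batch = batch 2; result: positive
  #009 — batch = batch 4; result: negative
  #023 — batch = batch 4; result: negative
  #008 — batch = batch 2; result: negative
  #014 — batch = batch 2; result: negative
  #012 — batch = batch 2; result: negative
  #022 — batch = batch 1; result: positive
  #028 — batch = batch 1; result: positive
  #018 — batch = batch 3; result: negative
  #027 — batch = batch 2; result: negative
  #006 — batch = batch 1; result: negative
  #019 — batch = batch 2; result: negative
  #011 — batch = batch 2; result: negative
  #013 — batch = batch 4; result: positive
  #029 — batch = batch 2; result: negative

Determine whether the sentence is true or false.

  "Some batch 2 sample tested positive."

Truth condition: A ∩ B ≠ ∅ (|A ∩ B| ≥ 1).
A (the restrictor) = {#017, #016, #025, #015, #021, #007, #008, #014, #012, #027, #019, #011, #029}, |A| = 13.
A ∩ B = {#007}, so |A ∩ B| = 1.
So the statement is true.

True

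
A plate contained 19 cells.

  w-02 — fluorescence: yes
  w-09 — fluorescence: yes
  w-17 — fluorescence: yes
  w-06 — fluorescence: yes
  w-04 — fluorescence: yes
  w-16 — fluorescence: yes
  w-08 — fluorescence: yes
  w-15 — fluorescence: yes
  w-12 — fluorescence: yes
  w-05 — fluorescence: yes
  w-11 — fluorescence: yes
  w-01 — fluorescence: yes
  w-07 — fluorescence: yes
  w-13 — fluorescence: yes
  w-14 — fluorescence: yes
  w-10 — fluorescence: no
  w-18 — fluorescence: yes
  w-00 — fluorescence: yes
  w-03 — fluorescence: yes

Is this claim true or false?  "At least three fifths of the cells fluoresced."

Truth condition: |A ∩ B| / |A| ≥ 3/5.
|A| = 19, |A ∩ B| = 18, |A ∖ B| = 1.
|A ∩ B|/|A| = 18/19, so the statement is true.

True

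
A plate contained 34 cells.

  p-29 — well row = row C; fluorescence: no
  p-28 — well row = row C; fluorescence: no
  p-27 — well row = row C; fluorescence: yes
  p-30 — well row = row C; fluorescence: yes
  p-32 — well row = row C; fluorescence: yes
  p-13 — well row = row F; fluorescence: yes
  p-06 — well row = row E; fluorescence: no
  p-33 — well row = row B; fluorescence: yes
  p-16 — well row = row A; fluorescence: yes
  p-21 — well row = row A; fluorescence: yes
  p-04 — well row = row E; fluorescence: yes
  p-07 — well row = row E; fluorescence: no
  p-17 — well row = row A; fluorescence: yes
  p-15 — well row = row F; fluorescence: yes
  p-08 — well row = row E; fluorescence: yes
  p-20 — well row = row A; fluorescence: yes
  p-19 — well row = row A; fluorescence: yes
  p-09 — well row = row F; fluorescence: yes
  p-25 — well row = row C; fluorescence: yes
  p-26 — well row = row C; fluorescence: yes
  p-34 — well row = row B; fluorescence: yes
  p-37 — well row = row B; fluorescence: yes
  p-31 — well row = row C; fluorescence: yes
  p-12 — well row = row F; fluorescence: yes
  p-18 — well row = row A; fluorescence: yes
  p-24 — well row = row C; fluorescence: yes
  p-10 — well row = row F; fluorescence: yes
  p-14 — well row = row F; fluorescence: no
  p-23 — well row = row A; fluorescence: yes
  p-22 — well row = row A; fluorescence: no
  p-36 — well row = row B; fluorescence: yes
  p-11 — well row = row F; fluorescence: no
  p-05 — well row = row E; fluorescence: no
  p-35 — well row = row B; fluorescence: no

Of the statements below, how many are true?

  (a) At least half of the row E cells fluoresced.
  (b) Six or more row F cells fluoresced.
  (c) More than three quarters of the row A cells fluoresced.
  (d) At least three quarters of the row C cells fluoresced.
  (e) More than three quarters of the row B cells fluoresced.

(a) row E: |A| = 5, |A ∩ B| = 2; needs |A ∩ B| ≥ |A ∖ B| — false.
(b) row F: |A| = 7, |A ∩ B| = 5; needs |A ∩ B| ≥ 6 — false.
(c) row A: |A| = 8, |A ∩ B| = 7; needs |A ∩ B| / |A| > 3/4 — true.
(d) row C: |A| = 9, |A ∩ B| = 7; needs |A ∩ B| / |A| ≥ 3/4 — true.
(e) row B: |A| = 5, |A ∩ B| = 4; needs |A ∩ B| / |A| > 3/4 — true.

3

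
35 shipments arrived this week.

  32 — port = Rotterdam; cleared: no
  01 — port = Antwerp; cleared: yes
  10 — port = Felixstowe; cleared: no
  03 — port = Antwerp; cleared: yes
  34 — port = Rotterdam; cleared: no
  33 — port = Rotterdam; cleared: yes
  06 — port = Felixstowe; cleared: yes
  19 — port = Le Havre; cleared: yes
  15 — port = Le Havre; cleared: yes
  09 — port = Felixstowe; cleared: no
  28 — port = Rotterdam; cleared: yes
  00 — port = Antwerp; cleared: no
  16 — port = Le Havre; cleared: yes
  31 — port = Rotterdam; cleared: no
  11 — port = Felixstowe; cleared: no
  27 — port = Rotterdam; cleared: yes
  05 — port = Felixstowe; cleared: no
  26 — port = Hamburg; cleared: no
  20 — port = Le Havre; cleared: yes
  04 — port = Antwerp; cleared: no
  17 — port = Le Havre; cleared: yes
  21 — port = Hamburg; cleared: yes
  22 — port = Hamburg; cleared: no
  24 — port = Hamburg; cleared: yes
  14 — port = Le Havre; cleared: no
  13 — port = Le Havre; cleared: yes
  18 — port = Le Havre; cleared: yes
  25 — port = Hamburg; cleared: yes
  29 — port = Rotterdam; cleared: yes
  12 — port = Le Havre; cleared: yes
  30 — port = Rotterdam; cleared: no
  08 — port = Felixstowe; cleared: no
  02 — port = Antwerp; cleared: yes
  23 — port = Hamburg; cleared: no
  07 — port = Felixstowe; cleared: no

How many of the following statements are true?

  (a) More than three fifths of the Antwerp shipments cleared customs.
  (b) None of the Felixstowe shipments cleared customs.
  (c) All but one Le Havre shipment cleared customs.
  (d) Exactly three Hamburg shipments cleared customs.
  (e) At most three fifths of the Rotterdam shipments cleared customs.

(a) Antwerp: |A| = 5, |A ∩ B| = 3; needs |A ∩ B| / |A| > 3/5 — false.
(b) Felixstowe: |A| = 7, |A ∩ B| = 1; needs A ∩ B = ∅ (|A ∩ B| = 0) — false.
(c) Le Havre: |A| = 9, |A ∩ B| = 8; needs |A ∖ B| = 1 — true.
(d) Hamburg: |A| = 6, |A ∩ B| = 3; needs |A ∩ B| = 3 — true.
(e) Rotterdam: |A| = 8, |A ∩ B| = 4; needs |A ∩ B| / |A| ≤ 3/5 — true.

3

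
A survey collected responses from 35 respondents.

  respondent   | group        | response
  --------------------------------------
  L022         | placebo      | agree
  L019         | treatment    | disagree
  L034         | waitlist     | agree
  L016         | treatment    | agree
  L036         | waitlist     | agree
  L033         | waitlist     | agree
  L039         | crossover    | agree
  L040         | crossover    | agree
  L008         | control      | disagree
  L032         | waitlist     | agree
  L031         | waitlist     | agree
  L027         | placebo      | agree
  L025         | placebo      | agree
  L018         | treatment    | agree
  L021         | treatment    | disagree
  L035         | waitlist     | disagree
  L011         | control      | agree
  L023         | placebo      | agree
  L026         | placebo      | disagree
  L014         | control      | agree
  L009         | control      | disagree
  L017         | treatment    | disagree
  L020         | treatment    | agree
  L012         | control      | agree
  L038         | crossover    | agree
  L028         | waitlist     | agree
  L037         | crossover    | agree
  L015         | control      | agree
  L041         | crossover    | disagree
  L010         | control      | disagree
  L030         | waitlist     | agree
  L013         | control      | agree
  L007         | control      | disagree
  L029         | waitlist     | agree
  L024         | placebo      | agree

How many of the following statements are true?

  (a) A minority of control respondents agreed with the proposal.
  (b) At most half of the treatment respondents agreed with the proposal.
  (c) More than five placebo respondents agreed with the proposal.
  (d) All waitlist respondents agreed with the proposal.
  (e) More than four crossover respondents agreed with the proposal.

(a) control: |A| = 9, |A ∩ B| = 5; needs |A ∩ B| < |A ∖ B| — false.
(b) treatment: |A| = 6, |A ∩ B| = 3; needs |A ∩ B| ≤ |A ∖ B| — true.
(c) placebo: |A| = 6, |A ∩ B| = 5; needs |A ∩ B| > 5 — false.
(d) waitlist: |A| = 9, |A ∩ B| = 8; needs A ⊆ B, i.e. every element of A is in B (|A ∖ B| = 0) — false.
(e) crossover: |A| = 5, |A ∩ B| = 4; needs |A ∩ B| > 4 — false.

1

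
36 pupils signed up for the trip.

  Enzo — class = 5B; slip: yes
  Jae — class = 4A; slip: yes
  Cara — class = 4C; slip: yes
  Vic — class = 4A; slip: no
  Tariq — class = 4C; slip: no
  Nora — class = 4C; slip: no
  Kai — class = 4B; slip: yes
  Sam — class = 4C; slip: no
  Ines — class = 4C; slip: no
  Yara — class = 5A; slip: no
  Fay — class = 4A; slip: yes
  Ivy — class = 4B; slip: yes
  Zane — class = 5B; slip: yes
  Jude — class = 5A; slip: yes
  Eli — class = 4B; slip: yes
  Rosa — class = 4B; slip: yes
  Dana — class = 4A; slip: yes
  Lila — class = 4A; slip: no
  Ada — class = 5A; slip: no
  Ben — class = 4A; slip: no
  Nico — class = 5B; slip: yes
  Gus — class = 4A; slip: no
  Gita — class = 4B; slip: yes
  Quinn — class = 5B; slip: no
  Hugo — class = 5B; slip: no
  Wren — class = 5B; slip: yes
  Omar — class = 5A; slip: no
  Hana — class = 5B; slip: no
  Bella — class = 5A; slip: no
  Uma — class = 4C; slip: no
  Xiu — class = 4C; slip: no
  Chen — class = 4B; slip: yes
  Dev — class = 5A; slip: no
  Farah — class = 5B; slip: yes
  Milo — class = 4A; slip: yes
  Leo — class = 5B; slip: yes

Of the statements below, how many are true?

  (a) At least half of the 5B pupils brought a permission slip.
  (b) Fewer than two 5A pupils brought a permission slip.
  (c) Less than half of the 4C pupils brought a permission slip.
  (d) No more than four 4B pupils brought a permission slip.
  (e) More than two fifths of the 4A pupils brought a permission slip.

4

(a) 5B: |A| = 9, |A ∩ B| = 6; needs |A ∩ B| ≥ |A ∖ B| — true.
(b) 5A: |A| = 6, |A ∩ B| = 1; needs |A ∩ B| < 2 — true.
(c) 4C: |A| = 7, |A ∩ B| = 1; needs |A ∩ B| < |A ∖ B| — true.
(d) 4B: |A| = 6, |A ∩ B| = 6; needs |A ∩ B| ≤ 4 — false.
(e) 4A: |A| = 8, |A ∩ B| = 4; needs |A ∩ B| / |A| > 2/5 — true.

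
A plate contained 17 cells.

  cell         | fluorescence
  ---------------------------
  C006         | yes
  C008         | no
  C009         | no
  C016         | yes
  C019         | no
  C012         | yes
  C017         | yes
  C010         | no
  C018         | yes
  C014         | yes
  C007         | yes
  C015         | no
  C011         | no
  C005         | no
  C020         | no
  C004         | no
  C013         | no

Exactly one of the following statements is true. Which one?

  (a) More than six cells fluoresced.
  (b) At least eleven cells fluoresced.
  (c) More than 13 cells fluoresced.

|A| = 17, |A ∩ B| = 7, |A ∖ B| = 10.
(a) requires |A ∩ B| > 6: true.
(b) requires |A ∩ B| ≥ 11: false.
(c) requires |A ∩ B| > 13: false.

(a)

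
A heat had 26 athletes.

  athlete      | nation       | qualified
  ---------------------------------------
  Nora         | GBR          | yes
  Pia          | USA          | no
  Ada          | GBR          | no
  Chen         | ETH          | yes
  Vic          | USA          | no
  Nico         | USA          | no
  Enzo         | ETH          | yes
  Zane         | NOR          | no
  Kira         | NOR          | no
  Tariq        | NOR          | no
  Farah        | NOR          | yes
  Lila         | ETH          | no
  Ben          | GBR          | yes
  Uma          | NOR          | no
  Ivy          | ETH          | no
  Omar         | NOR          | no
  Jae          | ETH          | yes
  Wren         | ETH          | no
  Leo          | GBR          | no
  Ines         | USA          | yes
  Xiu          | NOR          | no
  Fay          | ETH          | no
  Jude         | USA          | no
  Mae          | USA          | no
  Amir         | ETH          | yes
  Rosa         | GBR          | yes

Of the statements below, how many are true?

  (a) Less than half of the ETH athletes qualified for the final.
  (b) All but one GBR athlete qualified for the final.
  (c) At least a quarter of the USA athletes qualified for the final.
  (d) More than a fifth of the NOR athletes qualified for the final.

(a) ETH: |A| = 8, |A ∩ B| = 4; needs |A ∩ B| < |A ∖ B| — false.
(b) GBR: |A| = 5, |A ∩ B| = 3; needs |A ∖ B| = 1 — false.
(c) USA: |A| = 6, |A ∩ B| = 1; needs |A ∩ B| / |A| ≥ 1/4 — false.
(d) NOR: |A| = 7, |A ∩ B| = 1; needs |A ∩ B| / |A| > 1/5 — false.

0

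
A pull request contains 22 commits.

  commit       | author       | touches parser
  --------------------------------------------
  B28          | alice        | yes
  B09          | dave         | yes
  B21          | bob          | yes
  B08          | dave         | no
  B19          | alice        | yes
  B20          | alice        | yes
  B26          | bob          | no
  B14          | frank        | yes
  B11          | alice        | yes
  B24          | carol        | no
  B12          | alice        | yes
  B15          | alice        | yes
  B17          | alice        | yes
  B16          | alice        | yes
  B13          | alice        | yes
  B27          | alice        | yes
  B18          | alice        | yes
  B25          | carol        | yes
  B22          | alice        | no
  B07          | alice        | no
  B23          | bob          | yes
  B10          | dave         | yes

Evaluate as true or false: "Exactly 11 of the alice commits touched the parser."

The determiner here denotes the relation: |A ∩ B| = 11.
A (the restrictor) = {B28, B19, B20, B11, B12, B15, B17, B16, B13, B27, B18, B22, B07}, |A| = 13.
A ∩ B = {B28, B19, B20, B11, B12, B15, B17, B16, B13, B27, B18}, so |A ∩ B| = 11.
|A ∩ B| = 11, so the statement is true.

True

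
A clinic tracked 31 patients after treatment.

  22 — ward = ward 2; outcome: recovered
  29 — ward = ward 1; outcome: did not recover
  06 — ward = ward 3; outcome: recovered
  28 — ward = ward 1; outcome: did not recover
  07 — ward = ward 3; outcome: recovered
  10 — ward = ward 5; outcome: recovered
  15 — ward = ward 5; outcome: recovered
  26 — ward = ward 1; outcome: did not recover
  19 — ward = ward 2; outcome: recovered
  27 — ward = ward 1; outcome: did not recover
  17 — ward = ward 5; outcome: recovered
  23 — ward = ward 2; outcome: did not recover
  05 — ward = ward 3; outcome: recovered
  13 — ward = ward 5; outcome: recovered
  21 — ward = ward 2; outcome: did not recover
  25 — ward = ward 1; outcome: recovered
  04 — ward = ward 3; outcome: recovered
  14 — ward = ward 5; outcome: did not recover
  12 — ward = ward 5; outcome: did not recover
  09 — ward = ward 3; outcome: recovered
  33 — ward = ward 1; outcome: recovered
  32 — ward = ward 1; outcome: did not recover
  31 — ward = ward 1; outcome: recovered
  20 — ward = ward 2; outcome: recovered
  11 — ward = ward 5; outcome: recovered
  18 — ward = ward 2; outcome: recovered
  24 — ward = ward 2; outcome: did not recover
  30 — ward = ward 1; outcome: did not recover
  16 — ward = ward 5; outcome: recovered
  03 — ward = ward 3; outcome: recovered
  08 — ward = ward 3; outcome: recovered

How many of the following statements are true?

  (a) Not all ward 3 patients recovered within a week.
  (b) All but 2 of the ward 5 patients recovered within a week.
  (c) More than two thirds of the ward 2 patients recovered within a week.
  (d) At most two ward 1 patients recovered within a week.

(a) ward 3: |A| = 7, |A ∩ B| = 7; needs A ⊄ B (|A ∖ B| ≥ 1) — false.
(b) ward 5: |A| = 8, |A ∩ B| = 6; needs |A ∖ B| = 2 — true.
(c) ward 2: |A| = 7, |A ∩ B| = 4; needs |A ∩ B| / |A| > 2/3 — false.
(d) ward 1: |A| = 9, |A ∩ B| = 3; needs |A ∩ B| ≤ 2 — false.

1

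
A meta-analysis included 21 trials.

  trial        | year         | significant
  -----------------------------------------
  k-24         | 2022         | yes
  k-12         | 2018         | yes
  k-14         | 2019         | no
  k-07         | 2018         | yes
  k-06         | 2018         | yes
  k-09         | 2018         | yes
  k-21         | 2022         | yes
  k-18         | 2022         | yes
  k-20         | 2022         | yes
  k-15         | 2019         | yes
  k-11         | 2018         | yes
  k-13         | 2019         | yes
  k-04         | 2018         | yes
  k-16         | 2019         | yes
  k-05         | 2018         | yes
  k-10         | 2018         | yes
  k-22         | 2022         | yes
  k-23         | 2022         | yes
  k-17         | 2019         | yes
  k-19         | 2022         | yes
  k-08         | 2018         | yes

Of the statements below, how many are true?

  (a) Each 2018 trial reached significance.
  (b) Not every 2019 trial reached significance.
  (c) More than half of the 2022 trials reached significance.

(a) 2018: |A| = 9, |A ∩ B| = 9; needs A ⊆ B, i.e. every element of A is in B (|A ∖ B| = 0) — true.
(b) 2019: |A| = 5, |A ∩ B| = 4; needs A ⊄ B (|A ∖ B| ≥ 1) — true.
(c) 2022: |A| = 7, |A ∩ B| = 7; needs |A ∩ B| > |A ∖ B| — true.

3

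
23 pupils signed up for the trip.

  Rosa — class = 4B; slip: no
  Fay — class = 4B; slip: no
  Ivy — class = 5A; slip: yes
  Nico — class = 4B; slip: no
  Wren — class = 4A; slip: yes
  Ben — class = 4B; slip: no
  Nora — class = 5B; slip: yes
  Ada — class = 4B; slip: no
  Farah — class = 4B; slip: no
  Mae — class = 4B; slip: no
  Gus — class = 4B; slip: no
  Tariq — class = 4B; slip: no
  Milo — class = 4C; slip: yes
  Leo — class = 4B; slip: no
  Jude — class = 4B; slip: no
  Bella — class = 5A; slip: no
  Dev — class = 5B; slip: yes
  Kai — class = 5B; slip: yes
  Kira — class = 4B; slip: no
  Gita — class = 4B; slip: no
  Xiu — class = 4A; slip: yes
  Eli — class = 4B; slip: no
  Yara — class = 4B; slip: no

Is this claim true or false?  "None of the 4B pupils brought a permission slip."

True

Truth condition: A ∩ B = ∅ (|A ∩ B| = 0).
|A| = 15, |A ∩ B| = 0, |A ∖ B| = 15.
So the statement is true.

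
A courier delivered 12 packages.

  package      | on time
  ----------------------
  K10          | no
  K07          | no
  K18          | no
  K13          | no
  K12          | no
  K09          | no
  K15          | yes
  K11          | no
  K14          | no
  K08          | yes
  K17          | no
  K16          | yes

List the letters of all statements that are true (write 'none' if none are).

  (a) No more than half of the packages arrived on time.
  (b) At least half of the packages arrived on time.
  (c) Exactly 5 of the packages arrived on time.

(a)

|A| = 12, |A ∩ B| = 3, |A ∖ B| = 9.
(a) |A ∩ B| ≤ |A ∖ B|: holds.
(b) |A ∩ B| ≥ |A ∖ B|: fails.
(c) |A ∩ B| = 5: fails.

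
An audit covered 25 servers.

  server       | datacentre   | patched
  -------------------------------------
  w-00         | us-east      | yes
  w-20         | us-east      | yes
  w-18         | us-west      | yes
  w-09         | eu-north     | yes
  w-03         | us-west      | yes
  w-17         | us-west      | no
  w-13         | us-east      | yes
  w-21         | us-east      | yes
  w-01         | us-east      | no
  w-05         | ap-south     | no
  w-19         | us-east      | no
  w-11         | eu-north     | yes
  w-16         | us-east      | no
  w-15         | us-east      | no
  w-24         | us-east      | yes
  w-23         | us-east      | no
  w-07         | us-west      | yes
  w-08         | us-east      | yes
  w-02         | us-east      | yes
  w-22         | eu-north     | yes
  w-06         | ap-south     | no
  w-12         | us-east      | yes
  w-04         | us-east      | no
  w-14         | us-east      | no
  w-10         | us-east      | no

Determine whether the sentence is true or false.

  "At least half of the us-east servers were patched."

True

The determiner here denotes the relation: |A ∩ B| ≥ |A ∖ B|.
|A| = 16, |A ∩ B| = 8, |A ∖ B| = 8.
8 = 8, so the statement is true.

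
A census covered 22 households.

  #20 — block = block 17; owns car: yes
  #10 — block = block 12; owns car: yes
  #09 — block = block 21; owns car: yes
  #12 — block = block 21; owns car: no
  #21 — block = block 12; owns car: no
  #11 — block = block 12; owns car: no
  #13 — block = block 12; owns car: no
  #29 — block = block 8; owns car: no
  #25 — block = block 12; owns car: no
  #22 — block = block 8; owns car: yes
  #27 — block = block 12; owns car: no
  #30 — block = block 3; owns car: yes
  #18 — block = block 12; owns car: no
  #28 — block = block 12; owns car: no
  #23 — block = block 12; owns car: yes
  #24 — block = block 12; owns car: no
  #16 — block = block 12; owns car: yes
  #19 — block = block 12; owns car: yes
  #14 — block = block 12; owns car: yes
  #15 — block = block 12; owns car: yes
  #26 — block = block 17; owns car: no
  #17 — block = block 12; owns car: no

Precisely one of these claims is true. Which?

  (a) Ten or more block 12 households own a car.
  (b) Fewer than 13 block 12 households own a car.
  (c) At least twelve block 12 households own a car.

|A| = 15, |A ∩ B| = 6, |A ∖ B| = 9.
(a) requires |A ∩ B| ≥ 10: false.
(b) requires |A ∩ B| < 13: true.
(c) requires |A ∩ B| ≥ 12: false.

(b)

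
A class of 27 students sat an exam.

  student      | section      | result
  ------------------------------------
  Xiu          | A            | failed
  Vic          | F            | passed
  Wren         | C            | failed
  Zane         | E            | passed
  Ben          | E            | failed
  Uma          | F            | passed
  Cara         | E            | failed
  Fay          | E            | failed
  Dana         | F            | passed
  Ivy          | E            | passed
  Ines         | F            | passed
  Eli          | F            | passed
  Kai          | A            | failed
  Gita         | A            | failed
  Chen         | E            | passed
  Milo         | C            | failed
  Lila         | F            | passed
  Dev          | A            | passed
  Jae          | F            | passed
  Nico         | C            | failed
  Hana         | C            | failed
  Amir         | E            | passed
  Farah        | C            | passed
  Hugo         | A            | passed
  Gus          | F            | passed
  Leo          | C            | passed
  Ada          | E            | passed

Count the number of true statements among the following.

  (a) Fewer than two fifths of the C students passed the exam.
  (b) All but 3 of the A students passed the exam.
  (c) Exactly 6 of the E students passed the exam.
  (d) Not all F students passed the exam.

2

(a) C: |A| = 6, |A ∩ B| = 2; needs |A ∩ B| / |A| < 2/5 — true.
(b) A: |A| = 5, |A ∩ B| = 2; needs |A ∖ B| = 3 — true.
(c) E: |A| = 8, |A ∩ B| = 5; needs |A ∩ B| = 6 — false.
(d) F: |A| = 8, |A ∩ B| = 8; needs A ⊄ B (|A ∖ B| ≥ 1) — false.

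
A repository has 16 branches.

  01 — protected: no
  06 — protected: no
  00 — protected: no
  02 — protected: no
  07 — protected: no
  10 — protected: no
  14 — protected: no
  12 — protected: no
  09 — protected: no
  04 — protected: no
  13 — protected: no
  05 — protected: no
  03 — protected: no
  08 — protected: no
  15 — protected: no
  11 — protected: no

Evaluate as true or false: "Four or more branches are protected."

False

The determiner here denotes the relation: |A ∩ B| ≥ 4.
|A| = 16, |A ∩ B| = 0, |A ∖ B| = 16.
|A ∩ B| = 0, so the statement is false.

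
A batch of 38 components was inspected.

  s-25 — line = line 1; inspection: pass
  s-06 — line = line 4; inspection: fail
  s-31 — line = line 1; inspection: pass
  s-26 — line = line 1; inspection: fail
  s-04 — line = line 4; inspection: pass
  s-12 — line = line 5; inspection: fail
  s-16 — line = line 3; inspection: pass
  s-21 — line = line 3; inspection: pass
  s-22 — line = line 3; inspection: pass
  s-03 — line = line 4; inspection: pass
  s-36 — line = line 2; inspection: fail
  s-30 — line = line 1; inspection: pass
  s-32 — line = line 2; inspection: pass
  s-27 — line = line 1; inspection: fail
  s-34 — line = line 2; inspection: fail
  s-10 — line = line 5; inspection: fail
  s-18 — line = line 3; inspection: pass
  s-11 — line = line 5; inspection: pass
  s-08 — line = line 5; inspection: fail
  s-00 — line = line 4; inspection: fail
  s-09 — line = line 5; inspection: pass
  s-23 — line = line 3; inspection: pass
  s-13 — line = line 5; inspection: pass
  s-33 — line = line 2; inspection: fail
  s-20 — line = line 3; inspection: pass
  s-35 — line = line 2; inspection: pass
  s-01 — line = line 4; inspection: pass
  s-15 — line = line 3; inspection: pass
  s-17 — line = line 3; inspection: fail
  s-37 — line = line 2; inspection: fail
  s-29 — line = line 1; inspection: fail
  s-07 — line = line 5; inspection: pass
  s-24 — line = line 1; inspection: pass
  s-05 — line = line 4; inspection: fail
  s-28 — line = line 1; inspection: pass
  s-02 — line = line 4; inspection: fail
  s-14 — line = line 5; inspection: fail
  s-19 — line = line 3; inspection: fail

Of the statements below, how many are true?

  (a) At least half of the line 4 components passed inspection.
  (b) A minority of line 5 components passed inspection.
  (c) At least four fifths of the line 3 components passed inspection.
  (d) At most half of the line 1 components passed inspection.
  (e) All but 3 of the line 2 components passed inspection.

(a) line 4: |A| = 7, |A ∩ B| = 3; needs |A ∩ B| ≥ |A ∖ B| — false.
(b) line 5: |A| = 8, |A ∩ B| = 4; needs |A ∩ B| < |A ∖ B| — false.
(c) line 3: |A| = 9, |A ∩ B| = 7; needs |A ∩ B| / |A| ≥ 4/5 — false.
(d) line 1: |A| = 8, |A ∩ B| = 5; needs |A ∩ B| ≤ |A ∖ B| — false.
(e) line 2: |A| = 6, |A ∩ B| = 2; needs |A ∖ B| = 3 — false.

0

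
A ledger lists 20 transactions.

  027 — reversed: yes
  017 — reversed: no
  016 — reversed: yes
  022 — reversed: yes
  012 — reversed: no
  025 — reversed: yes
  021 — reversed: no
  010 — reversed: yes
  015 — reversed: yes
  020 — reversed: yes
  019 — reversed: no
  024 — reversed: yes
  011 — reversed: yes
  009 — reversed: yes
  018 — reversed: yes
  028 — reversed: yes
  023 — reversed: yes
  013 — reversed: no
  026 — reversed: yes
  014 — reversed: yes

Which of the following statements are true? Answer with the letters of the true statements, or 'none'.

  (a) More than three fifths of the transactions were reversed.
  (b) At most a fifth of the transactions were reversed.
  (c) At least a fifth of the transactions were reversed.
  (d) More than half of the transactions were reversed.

(a), (c), (d)

|A| = 20, |A ∩ B| = 15, |A ∖ B| = 5.
(a) |A ∩ B| / |A| > 3/5: holds.
(b) |A ∩ B| / |A| ≤ 1/5: fails.
(c) |A ∩ B| / |A| ≥ 1/5: holds.
(d) |A ∩ B| > |A ∖ B|: holds.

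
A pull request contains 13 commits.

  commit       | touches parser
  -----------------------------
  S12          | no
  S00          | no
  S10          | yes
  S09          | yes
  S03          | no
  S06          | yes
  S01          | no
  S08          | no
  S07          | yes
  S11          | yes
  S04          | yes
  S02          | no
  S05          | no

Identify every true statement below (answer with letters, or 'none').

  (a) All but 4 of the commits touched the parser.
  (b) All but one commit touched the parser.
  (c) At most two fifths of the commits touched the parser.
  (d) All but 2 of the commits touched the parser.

|A| = 13, |A ∩ B| = 6, |A ∖ B| = 7.
(a) |A ∖ B| = 4: fails.
(b) |A ∖ B| = 1: fails.
(c) |A ∩ B| / |A| ≤ 2/5: fails.
(d) |A ∖ B| = 2: fails.

none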